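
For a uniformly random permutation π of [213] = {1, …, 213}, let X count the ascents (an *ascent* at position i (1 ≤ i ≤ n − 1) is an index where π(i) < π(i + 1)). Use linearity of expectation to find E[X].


Write X = Σ X_I over i = 1, …, 212, with X_I the indicator of one ascent.
There are 212 indicators.
For each fixed i, the pair (π(i), π(i+1)) is a uniformly random ordered pair of distinct values from {1, …, 213}; by symmetry P[π(i) < π(i+1)] = 1/2.
By linearity: E[X] = 212 · (1/2) = (213 − 1) · (1/2) = 106 ≈ 106.000.

E[X] = 106 = 106.000.


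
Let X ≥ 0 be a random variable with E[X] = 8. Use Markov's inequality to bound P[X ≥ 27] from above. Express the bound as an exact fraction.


μ = E[X] = 8, a = 27.
Markov: P[X ≥ 27] ≤ μ/a = (8)/27 = 8/27.
Numerically: ≈ 0.29630.
(Since a = 27 > μ = 8.00000, the bound 8/27 is < 1 and informative.)

P[X ≥ 27] ≤ 8/27 ≈ 0.29630.


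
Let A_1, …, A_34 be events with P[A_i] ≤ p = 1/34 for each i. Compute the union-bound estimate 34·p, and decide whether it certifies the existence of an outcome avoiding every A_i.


Union bound: P[∪_{i=1}^{34} A_i] ≤ Σ_i P[A_i] ≤ 34·p = 34·(1/34) = 1.
Numerically: 1 ≈ 1.000.
Is 1 < 1? NO.
Since the bound 1 is ≥ 1, the union bound is uninformative here; it does NOT by itself certify existence.

34·p = 1 ≈ 1.000; existence NOT certified by the union bound.


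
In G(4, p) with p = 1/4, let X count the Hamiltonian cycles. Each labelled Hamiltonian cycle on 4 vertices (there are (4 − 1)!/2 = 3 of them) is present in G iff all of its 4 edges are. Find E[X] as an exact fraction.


K_4 has (4 − 1)!/2 = 3 labelled Hamiltonian cycles.
For each such Hamiltonian cycle H, let X_H = 1 if all 4 edges of H are present in G. Then P[X_H = 1] = p^{4} = (1/4)^{4} = 1/256.
By linearity: E[X] = Σ_H E[X_H] = 3 · p^{4} = 3 · 1/256 = 3/256.
Numerically: E[X] ≈ 0.0117.

E[X] = 3 · (1/4)^{4} = 3/256 ≈ 0.0117.


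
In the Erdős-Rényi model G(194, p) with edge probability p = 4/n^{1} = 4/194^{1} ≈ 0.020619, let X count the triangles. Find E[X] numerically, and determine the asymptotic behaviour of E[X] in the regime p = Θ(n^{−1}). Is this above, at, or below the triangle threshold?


Number of potential triangles: C(194, 3) = 1198144.
Each occurs with probability p³ ≈ (0.020619)³ ≈ 8.7654615e-06.
By linearity: E[X] = C(194, 3)·p³ ≈ 1198144 · 8.7654615e-06 ≈ 10.50229.
Here α = 1, so p = 4/n is exactly at the triangle threshold p ~ 1/n. Asymptotically E[X] → c³/6 = 4³/6 = 32/3 ≈ 10.66667, a bounded constant. In this regime the triangle count is asymptotically Poisson(c³/6).

E[X] ≈ 10.50229; in regime p = Θ(1/n^{1}) E[X] stays bounded (at the triangle threshold p ~ 1/n).


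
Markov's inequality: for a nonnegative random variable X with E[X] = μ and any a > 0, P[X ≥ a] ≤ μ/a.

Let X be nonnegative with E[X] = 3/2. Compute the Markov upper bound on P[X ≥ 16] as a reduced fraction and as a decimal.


μ = E[X] = 3/2, a = 16.
Markov: P[X ≥ 16] ≤ μ/a = (3/2)/16 = 3/32.
Numerically: ≈ 0.0938.
(Since a = 16 > μ = 1.5000, the bound 3/32 is < 1 and informative.)

P[X ≥ 16] ≤ 3/32 ≈ 0.0938.


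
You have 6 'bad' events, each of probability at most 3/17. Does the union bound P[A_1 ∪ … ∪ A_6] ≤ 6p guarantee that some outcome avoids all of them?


Union bound: P[∪_{i=1}^{6} A_i] ≤ Σ_i P[A_i] ≤ 6·p = 6·(3/17) = 18/17.
Numerically: 18/17 ≈ 1.0588.
Is 18/17 < 1? NO.
Since the bound 18/17 is ≥ 1, the union bound is uninformative here; it does NOT by itself certify existence.

6·p = 18/17 ≈ 1.0588; existence NOT certified by the union bound.


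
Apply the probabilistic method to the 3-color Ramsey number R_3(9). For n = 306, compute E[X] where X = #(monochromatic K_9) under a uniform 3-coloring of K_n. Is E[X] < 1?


E[X] = C(306, 9) · 3^{1 − 36} = 57564745737892900 · 3^{−35} = 57564745737892900/50031545098999707.
As a reduced fraction: E[X] = 57564745737892900/50031545098999707 ≈ 1.1506.
Is E[X] < 1? NO.
Since E[X] ≥ 1, the first-moment bound is inconclusive at n = 306; it does NOT by itself certify R_3(9) > 306.

E[X] = 57564745737892900/50031545098999707 ≈ 1.1506; E[X] ≥ 1; first-moment method inconclusive here.


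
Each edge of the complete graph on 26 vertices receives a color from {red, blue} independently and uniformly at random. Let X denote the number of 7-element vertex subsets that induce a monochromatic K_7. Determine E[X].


Let X = Σ_S X_S over the C(26, 7) = 657800 subsets S of size 7, where X_S = 1 if the K_7 on S is monochromatic.
For a fixed S, the K_7 on S has C(7, 2) = 21 edges. P[all 21 edges red] = (1/2)^21, and likewise for blue, so P[monochromatic] = 2·(1/2)^21 = 2^{1 − 21} = 1/1048576.
By linearity of expectation: E[X] = C(26, 7) · 2^{1 − 21} = 657800 · 1/1048576 = 82225/131072.
Numerically: E[X] ≈ 0.6273.

E[X] = C(26,7)·2^(1−C(7,2)) = 82225/131072 ≈ 0.6273.


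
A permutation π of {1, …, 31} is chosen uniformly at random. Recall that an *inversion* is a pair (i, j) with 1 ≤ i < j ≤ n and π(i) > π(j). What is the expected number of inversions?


Write X = Σ X_I over the C(31, 2) = 465 pairs i < j, with X_I the indicator of one inversion.
There are 465 indicators.
For each fixed pair i < j, the values π(i) and π(j) are two distinct elements of {1, …, 31} in uniformly random order; by symmetry P[π(i) > π(j)] = 1/2.
By linearity: E[X] = 465 · (1/2) = C(31, 2) · (1/2) = 465/2 = 465/2 ≈ 232.5000.

E[X] = 465/2 = 232.5000.


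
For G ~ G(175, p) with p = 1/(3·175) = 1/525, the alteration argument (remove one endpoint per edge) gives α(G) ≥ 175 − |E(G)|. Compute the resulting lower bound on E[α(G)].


E[|E(G)|] = C(175, 2)·p = 15225 · (1/525) = 29.
E[α(G)] ≥ n − E[|E(G)|] = 175 − 29 = 146.
Numerically: ≈ 146.0000.
(This is only a lower bound; the true E[α(G)] may be larger.)

E[α(G)] ≥ 146 ≈ 146.0000.


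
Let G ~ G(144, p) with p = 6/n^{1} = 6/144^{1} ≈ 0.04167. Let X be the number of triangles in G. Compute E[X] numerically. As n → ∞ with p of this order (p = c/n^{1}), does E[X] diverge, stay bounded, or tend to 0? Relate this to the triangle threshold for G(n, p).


Number of potential triangles: C(144, 3) = 487344.
Each occurs with probability p³ ≈ (0.04167)³ ≈ 7.233796e-05.
By linearity: E[X] = C(144, 3)·p³ ≈ 487344 · 7.233796e-05 ≈ 35.2535.
Here α = 1, so p = 6/n is exactly at the triangle threshold p ~ 1/n. Asymptotically E[X] → c³/6 = 6³/6 = 36 ≈ 36.0000, a bounded constant. In this regime the triangle count is asymptotically Poisson(c³/6).

E[X] ≈ 35.2535; in regime p = Θ(1/n^{1}) E[X] stays bounded (at the triangle threshold p ~ 1/n).


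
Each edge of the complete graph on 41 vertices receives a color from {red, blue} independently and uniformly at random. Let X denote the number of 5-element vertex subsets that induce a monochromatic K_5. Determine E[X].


Let X = Σ_S X_S over the C(41, 5) = 749398 subsets S of size 5, where X_S = 1 if the K_5 on S is monochromatic.
For a fixed S, the K_5 on S has C(5, 2) = 10 edges. P[all 10 edges red] = (1/2)^10, and likewise for blue, so P[monochromatic] = 2·(1/2)^10 = 2^{1 − 10} = 1/512.
Summing: E[X] = C(41, 5) · 2^{1 − 10} = 749398 · 1/512 = 374699/256.
Numerically: E[X] ≈ 1463.66797.

E[X] = C(41,5)·2^(1−C(5,2)) = 374699/256 ≈ 1463.66797.


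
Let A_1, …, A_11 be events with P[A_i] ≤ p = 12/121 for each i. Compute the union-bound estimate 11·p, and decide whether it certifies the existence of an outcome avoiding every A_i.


Union bound: P[∪_{i=1}^{11} A_i] ≤ Σ_i P[A_i] ≤ 11·p = 11·(12/121) = 12/11.
Numerically: 12/11 ≈ 1.090909.
Is 12/11 < 1? NO.
Since the bound 12/11 is ≥ 1, the union bound is uninformative here; it does NOT by itself certify existence.

11·p = 12/11 ≈ 1.090909; existence NOT certified by the union bound.


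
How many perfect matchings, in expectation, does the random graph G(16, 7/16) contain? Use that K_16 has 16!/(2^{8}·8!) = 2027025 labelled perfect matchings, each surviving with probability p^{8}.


K_16 has 16!/(2^{8}·8!) = 2027025 labelled perfect matchings.
For each such perfect matching H, let X_H = 1 if all 8 edges of H are present in G. Then P[X_H = 1] = p^{8} = (7/16)^{8} = 5764801/4294967296.
By linearity of expectation: E[X] = Σ_H E[X_H] = 2027025 · p^{8} = 2027025 · 5764801/4294967296 = 11685395747025/4294967296.
Numerically: E[X] ≈ 2720.7.

E[X] = 2027025 · (7/16)^{8} = 11685395747025/4294967296 ≈ 2720.7.


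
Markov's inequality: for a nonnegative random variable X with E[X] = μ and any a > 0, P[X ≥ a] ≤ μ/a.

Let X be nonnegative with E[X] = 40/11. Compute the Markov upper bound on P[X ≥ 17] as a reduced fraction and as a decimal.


μ = E[X] = 40/11, a = 17.
Markov: P[X ≥ 17] ≤ μ/a = (40/11)/17 = 40/187.
Numerically: ≈ 0.21390.
(Since a = 17 > μ = 3.63636, the bound 40/187 is < 1 and informative.)

P[X ≥ 17] ≤ 40/187 ≈ 0.21390.


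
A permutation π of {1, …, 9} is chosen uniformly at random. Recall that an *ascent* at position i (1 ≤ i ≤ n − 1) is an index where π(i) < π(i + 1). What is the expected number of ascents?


Write X = Σ X_I over i = 1, …, 8, with X_I the indicator of one ascent.
There are 8 indicators.
For each fixed i, the pair (π(i), π(i+1)) is a uniformly random ordered pair of distinct values from {1, …, 9}; by symmetry P[π(i) < π(i+1)] = 1/2.
By linearity: E[X] = 8 · (1/2) = (9 − 1) · (1/2) = 4 ≈ 4.000000.

E[X] = 4 = 4.000000.


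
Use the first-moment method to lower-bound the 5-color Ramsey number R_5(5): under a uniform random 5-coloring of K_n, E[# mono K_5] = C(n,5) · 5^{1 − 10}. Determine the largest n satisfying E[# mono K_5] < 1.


We need C(n, 5) · 5^{1 − 10} < 1, i.e. C(n, 5) < 5^{10 − 1} = 1953125.
Check values of n near the boundary:
  n = 43: C(43, 5) = 962598; 962598 < 1953125? YES
  n = 44: C(44, 5) = 1086008; 1086008 < 1953125? YES
  n = 45: C(45, 5) = 1221759; 1221759 < 1953125? YES
  n = 46: C(46, 5) = 1370754; 1370754 < 1953125? YES
  n = 47: C(47, 5) = 1533939; 1533939 < 1953125? YES
  n = 48: C(48, 5) = 1712304; 1712304 < 1953125? YES
  n = 49: C(49, 5) = 1906884; 1906884 < 1953125? YES
  n = 50: C(50, 5) = 2118760; 2118760 < 1953125? NO
  n = 51: C(51, 5) = 2349060; 2349060 < 1953125? NO
The largest n with C(n, 5) < 1953125 is n = 49 (where E[X] = 1906884/1953125 ≈ 0.97632). Hence R_5(5) > 49, i.e. R_5(5) ≥ 50.

Largest n = 49; hence R_5(5) > 49.


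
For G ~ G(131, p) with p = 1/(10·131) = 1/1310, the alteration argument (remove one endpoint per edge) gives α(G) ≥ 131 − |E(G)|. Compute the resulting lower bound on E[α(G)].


E[|E(G)|] = C(131, 2)·p = 8515 · (1/1310) = 13/2.
E[α(G)] ≥ n − E[|E(G)|] = 131 − 13/2 = 249/2.
Numerically: ≈ 124.5000.
(This is only a lower bound; the true E[α(G)] may be larger.)

E[α(G)] ≥ 249/2 ≈ 124.5000.


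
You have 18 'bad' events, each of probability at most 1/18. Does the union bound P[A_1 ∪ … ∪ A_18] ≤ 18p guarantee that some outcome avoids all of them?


Union bound: P[∪_{i=1}^{18} A_i] ≤ Σ_i P[A_i] ≤ 18·p = 18·(1/18) = 1.
Numerically: 1 ≈ 1.000.
Is 1 < 1? NO.
Since the bound 1 is ≥ 1, the union bound is uninformative here; it does NOT by itself certify existence.

18·p = 1 ≈ 1.000; existence NOT certified by the union bound.


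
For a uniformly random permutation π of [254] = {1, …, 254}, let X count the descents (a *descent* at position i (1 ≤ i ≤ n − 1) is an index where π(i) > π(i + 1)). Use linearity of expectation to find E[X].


Write X = Σ X_I over i = 1, …, 253, with X_I the indicator of one descent.
There are 253 indicators.
For each fixed i, the pair (π(i), π(i+1)) is a uniformly random ordered pair of distinct values from {1, …, 254}; by symmetry P[π(i) > π(i+1)] = 1/2.
By linearity: E[X] = 253 · (1/2) = (254 − 1) · (1/2) = 253/2 ≈ 126.500000.

E[X] = 253/2 = 126.500000.


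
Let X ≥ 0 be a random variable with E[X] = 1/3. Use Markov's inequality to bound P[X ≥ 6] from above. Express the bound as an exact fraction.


μ = E[X] = 1/3, a = 6.
Markov: P[X ≥ 6] ≤ μ/a = (1/3)/6 = 1/18.
Numerically: ≈ 0.055556.
(Since a = 6 > μ = 0.333333, the bound 1/18 is < 1 and informative.)

P[X ≥ 6] ≤ 1/18 ≈ 0.055556.


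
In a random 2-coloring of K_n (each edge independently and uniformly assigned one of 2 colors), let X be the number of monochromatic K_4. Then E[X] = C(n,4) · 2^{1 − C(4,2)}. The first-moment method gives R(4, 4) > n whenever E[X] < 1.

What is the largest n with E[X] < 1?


We need C(n, 4) · 2^{1 − 6} < 1, i.e. C(n, 4) < 2^{6 − 1} = 32.
Check values of n near the boundary:
  n = 4: C(4, 4) = 1; 1 < 32? YES
  n = 5: C(5, 4) = 5; 5 < 32? YES
  n = 6: C(6, 4) = 15; 15 < 32? YES
  n = 7: C(7, 4) = 35; 35 < 32? NO
  n = 8: C(8, 4) = 70; 70 < 32? NO
  n = 9: C(9, 4) = 126; 126 < 32? NO
The largest n with C(n, 4) < 32 is n = 6 (where E[X] = 15/32 ≈ 0.4688). Hence R(4, 4) > 6, i.e. R(4, 4) ≥ 7.

Largest n = 6; hence R(4, 4) > 6.


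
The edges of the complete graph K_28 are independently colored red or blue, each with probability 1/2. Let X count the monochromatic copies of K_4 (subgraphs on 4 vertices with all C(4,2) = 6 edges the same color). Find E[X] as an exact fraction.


Let X = Σ_S X_S over the C(28, 4) = 20475 subsets S of size 4, where X_S = 1 if the K_4 on S is monochromatic.
For a fixed S, the K_4 on S has C(4, 2) = 6 edges. P[all 6 edges red] = (1/2)^6, and likewise for blue, so P[monochromatic] = 2·(1/2)^6 = 2^{1 − 6} = 1/32.
By linearity of expectation: E[X] = C(28, 4) · 2^{1 − 6} = 20475 · 1/32 = 20475/32.
Numerically: E[X] ≈ 639.844.

E[X] = C(28,4)·2^(1−C(4,2)) = 20475/32 ≈ 639.844.


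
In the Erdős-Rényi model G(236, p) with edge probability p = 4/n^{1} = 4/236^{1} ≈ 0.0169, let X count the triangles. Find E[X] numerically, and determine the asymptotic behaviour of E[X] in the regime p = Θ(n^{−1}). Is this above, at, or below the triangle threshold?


Number of potential triangles: C(236, 3) = 2162940.
Each occurs with probability p³ ≈ (0.0169)³ ≈ 4.86905e-06.
By linearity: E[X] = C(236, 3)·p³ ≈ 2162940 · 4.86905e-06 ≈ 10.531.
Here α = 1, so p = 4/n is exactly at the triangle threshold p ~ 1/n. Asymptotically E[X] → c³/6 = 4³/6 = 32/3 ≈ 10.667, a bounded constant. In this regime the triangle count is asymptotically Poisson(c³/6).

E[X] ≈ 10.531; in regime p = Θ(1/n^{1}) E[X] stays bounded (at the triangle threshold p ~ 1/n).


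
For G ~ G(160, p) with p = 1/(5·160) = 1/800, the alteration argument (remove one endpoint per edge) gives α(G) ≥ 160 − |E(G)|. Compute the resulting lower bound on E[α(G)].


E[|E(G)|] = C(160, 2)·p = 12720 · (1/800) = 159/10.
E[α(G)] ≥ n − E[|E(G)|] = 160 − 159/10 = 1441/10.
Numerically: ≈ 144.100000.
(This is only a lower bound; the true E[α(G)] may be larger.)

E[α(G)] ≥ 1441/10 ≈ 144.100000.


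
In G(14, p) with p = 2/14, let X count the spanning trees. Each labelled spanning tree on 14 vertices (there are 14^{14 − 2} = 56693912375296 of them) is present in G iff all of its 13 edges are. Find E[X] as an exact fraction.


K_14 has 14^{14 − 2} = 56693912375296 labelled spanning trees.
For each such spanning tree H, let X_H = 1 if all 13 edges of H are present in G. Then P[X_H = 1] = p^{13} = (1/7)^{13} = 1/96889010407.
By linearity of expectation: E[X] = Σ_H E[X_H] = 56693912375296 · p^{13} = 56693912375296 · 1/96889010407 = 4096/7.
Numerically: E[X] ≈ 585.14.

E[X] = 56693912375296 · (1/7)^{13} = 4096/7 ≈ 585.14.


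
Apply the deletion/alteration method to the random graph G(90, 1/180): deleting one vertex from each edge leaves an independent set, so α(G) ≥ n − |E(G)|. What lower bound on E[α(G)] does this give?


E[|E(G)|] = C(90, 2)·p = 4005 · (1/180) = 89/4.
E[α(G)] ≥ n − E[|E(G)|] = 90 − 89/4 = 271/4.
Numerically: ≈ 67.750000.
(This is only a lower bound; the true E[α(G)] may be larger.)

E[α(G)] ≥ 271/4 ≈ 67.750000.


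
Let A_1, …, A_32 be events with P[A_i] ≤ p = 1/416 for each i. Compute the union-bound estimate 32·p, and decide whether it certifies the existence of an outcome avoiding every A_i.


Union bound: P[∪_{i=1}^{32} A_i] ≤ Σ_i P[A_i] ≤ 32·p = 32·(1/416) = 1/13.
Numerically: 1/13 ≈ 0.077.
Is 1/13 < 1? YES.
Since P[∪ A_i] ≤ 1/13 < 1, the complement has P[∩ A_i^c] ≥ 1 − 1/13 = 12/13 > 0, so some outcome avoids every A_i.

32·p = 1/13 ≈ 0.077; existence CERTIFIED by the union bound.


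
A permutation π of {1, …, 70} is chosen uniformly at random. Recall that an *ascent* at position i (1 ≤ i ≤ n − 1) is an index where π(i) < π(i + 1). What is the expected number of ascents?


Write X = Σ X_I over i = 1, …, 69, with X_I the indicator of one ascent.
There are 69 indicators.
For each fixed i, the pair (π(i), π(i+1)) is a uniformly random ordered pair of distinct values from {1, …, 70}; by symmetry P[π(i) < π(i+1)] = 1/2.
By linearity: E[X] = 69 · (1/2) = (70 − 1) · (1/2) = 69/2 ≈ 34.50000.

E[X] = 69/2 = 34.50000.


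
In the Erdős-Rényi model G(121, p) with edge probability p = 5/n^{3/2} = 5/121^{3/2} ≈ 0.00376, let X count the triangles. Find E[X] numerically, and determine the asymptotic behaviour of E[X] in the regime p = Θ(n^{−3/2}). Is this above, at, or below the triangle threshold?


Number of potential triangles: C(121, 3) = 287980.
Each occurs with probability p³ ≈ (0.00376)³ ≈ 5.30122e-08.
By linearity: E[X] = C(121, 3)·p³ ≈ 287980 · 5.30122e-08 ≈ 0.015.
Since α = 3/2 > 1, p = c/n^{3/2} = o(1/n) is below the triangle threshold p ~ 1/n. Asymptotically E[X] ~ (c³/6)·n^{3(1−α)} = (5³/6)·n^{-1.5} → 0, so by Markov's inequality G has no triangles w.h.p.

E[X] ≈ 0.015; in regime p = Θ(1/n^{3/2}) E[X] tends to 0 (below the triangle threshold p ~ 1/n).


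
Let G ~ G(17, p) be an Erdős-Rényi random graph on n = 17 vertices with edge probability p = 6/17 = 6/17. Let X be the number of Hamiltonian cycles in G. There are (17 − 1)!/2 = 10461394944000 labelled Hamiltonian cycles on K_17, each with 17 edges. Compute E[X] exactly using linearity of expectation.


K_17 has (17 − 1)!/2 = 10461394944000 labelled Hamiltonian cycles.
For each such Hamiltonian cycle H, let X_H = 1 if all 17 edges of H are present in G. Then P[X_H = 1] = p^{17} = (6/17)^{17} = 16926659444736/827240261886336764177.
Summing the indicators: E[X] = Σ_H E[X_H] = 10461394944000 · p^{17} = 10461394944000 · 16926659444736/827240261886336764177 = 177076469533971037814784000/827240261886336764177.
Numerically: E[X] ≈ 2.14e+05.

E[X] = 10461394944000 · (6/17)^{17} = 177076469533971037814784000/827240261886336764177 ≈ 2.14e+05.


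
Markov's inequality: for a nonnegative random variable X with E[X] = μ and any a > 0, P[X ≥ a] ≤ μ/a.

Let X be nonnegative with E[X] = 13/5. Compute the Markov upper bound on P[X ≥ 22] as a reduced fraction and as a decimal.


μ = E[X] = 13/5, a = 22.
Markov: P[X ≥ 22] ≤ μ/a = (13/5)/22 = 13/110.
Numerically: ≈ 0.118182.
(Since a = 22 > μ = 2.600000, the bound 13/110 is < 1 and informative.)

P[X ≥ 22] ≤ 13/110 ≈ 0.118182.


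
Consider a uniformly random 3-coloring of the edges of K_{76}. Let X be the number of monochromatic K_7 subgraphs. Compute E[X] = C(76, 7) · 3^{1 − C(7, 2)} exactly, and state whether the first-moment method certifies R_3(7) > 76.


E[X] = C(76, 7) · 3^{1 − 21} = 2186189400 · 3^{−20} = 2186189400/3486784401.
As a reduced fraction: E[X] = 728729800/1162261467 ≈ 0.626993.
Is E[X] < 1? YES.
Since E[X] < 1, there exists a 3-coloring of K_{76} with no monochromatic K_7; hence R_3(7) > 76.

E[X] = 728729800/1162261467 ≈ 0.626993; E[X] < 1, so R_3(7) > 76.


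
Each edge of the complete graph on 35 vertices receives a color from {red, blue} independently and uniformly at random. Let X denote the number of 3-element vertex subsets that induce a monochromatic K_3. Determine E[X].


Let X = Σ_S X_S over the C(35, 3) = 6545 subsets S of size 3, where X_S = 1 if the K_3 on S is monochromatic.
For a fixed S, the K_3 on S has C(3, 2) = 3 edges. P[all 3 edges red] = (1/2)^3, and likewise for blue, so P[monochromatic] = 2·(1/2)^3 = 2^{1 − 3} = 1/4.
By linearity of expectation: E[X] = C(35, 3) · 2^{1 − 3} = 6545 · 1/4 = 6545/4.
Numerically: E[X] ≈ 1636.250.

E[X] = C(35,3)·2^(1−C(3,2)) = 6545/4 ≈ 1636.250.


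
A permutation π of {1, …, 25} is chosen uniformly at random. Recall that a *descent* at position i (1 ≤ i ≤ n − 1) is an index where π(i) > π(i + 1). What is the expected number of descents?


Write X = Σ X_I over i = 1, …, 24, with X_I the indicator of one descent.
There are 24 indicators.
For each fixed i, the pair (π(i), π(i+1)) is a uniformly random ordered pair of distinct values from {1, …, 25}; by symmetry P[π(i) > π(i+1)] = 1/2.
By linearity: E[X] = 24 · (1/2) = (25 − 1) · (1/2) = 12 ≈ 12.000.

E[X] = 12 = 12.000.


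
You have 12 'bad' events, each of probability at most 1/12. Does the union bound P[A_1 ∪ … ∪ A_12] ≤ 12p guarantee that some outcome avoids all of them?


Union bound: P[∪_{i=1}^{12} A_i] ≤ Σ_i P[A_i] ≤ 12·p = 12·(1/12) = 1.
Numerically: 1 ≈ 1.0000000.
Is 1 < 1? NO.
Since the bound 1 is ≥ 1, the union bound is uninformative here; it does NOT by itself certify existence.

12·p = 1 ≈ 1.0000000; existence NOT certified by the union bound.


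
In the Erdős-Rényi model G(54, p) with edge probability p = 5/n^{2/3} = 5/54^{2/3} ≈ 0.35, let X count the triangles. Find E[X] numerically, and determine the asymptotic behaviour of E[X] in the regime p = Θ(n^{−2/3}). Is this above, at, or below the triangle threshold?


Number of potential triangles: C(54, 3) = 24804.
Each occurs with probability p³ ≈ (0.35)³ ≈ 4.286694e-02.
By linearity: E[X] = C(54, 3)·p³ ≈ 24804 · 4.286694e-02 ≈ 1063.2716.
Since α = 2/3 < 1, p = c/n^{2/3} ≫ 1/n is above the triangle threshold p ~ 1/n. Asymptotically E[X] ~ (c³/6)·n^{3(1−α)} = (5³/6)·n^{1} → ∞; triangles are abundant w.h.p.

E[X] ≈ 1063.2716; in regime p = Θ(1/n^{2/3}) E[X] diverges (above the triangle threshold p ~ 1/n).


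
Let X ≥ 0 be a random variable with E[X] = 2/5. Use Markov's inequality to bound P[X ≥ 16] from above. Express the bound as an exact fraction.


μ = E[X] = 2/5, a = 16.
Markov: P[X ≥ 16] ≤ μ/a = (2/5)/16 = 1/40.
Numerically: ≈ 0.025.
(Since a = 16 > μ = 0.400, the bound 1/40 is < 1 and informative.)

P[X ≥ 16] ≤ 1/40 ≈ 0.025.


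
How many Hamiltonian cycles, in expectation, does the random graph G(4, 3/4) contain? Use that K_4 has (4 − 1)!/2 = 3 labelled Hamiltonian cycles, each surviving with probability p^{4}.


K_4 has (4 − 1)!/2 = 3 labelled Hamiltonian cycles.
For each such Hamiltonian cycle H, let X_H = 1 if all 4 edges of H are present in G. Then P[X_H = 1] = p^{4} = (3/4)^{4} = 81/256.
By linearity of expectation: E[X] = Σ_H E[X_H] = 3 · p^{4} = 3 · 81/256 = 243/256.
Numerically: E[X] ≈ 0.949219.

E[X] = 3 · (3/4)^{4} = 243/256 ≈ 0.949219.


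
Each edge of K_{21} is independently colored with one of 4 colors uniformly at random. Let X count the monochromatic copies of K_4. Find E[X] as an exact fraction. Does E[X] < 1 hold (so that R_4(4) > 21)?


E[X] = C(21, 4) · 4^{1 − 6} = 5985 · 4^{−5} = 5985/1024.
As a reduced fraction: E[X] = 5985/1024 ≈ 5.84473.
Is E[X] < 1? NO.
Since E[X] ≥ 1, the first-moment bound is inconclusive at n = 21; it does NOT by itself certify R_4(4) > 21.

E[X] = 5985/1024 ≈ 5.84473; E[X] ≥ 1; first-moment method inconclusive here.


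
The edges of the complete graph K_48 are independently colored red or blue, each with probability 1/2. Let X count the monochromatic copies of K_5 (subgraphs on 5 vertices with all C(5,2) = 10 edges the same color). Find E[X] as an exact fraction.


Let X = Σ_S X_S over the C(48, 5) = 1712304 subsets S of size 5, where X_S = 1 if the K_5 on S is monochromatic.
For a fixed S, the K_5 on S has C(5, 2) = 10 edges. P[all 10 edges red] = (1/2)^10, and likewise for blue, so P[monochromatic] = 2·(1/2)^10 = 2^{1 − 10} = 1/512.
By linearity: E[X] = C(48, 5) · 2^{1 − 10} = 1712304 · 1/512 = 107019/32.
Numerically: E[X] ≈ 3344.343750.

E[X] = C(48,5)·2^(1−C(5,2)) = 107019/32 ≈ 3344.343750.


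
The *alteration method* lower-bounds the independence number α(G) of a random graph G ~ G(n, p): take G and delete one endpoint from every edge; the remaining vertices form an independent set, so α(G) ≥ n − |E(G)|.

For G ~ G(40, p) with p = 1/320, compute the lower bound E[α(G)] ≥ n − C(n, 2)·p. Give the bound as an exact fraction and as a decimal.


E[|E(G)|] = C(40, 2)·p = 780 · (1/320) = 39/16.
E[α(G)] ≥ n − E[|E(G)|] = 40 − 39/16 = 601/16.
Numerically: ≈ 37.562.
(This is only a lower bound; the true E[α(G)] may be larger.)

E[α(G)] ≥ 601/16 ≈ 37.562.


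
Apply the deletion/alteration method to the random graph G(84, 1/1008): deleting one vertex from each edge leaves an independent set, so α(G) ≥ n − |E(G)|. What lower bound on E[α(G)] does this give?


E[|E(G)|] = C(84, 2)·p = 3486 · (1/1008) = 83/24.
E[α(G)] ≥ n − E[|E(G)|] = 84 − 83/24 = 1933/24.
Numerically: ≈ 80.5417.
(This is only a lower bound; the true E[α(G)] may be larger.)

E[α(G)] ≥ 1933/24 ≈ 80.5417.


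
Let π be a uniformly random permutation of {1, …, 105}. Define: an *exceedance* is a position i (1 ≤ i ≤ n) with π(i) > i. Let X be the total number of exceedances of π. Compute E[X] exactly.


Write X = Σ_{i=1}^{105} X_i, where X_i = 1_{π(i) > i}.
For each fixed i, π(i) is uniform over {1, …, 105} (marginal of a uniform permutation), so P[π(i) > i] = (n − i)/n. Summing: Σ_{i=1}^{105} (n − i)/n = (0 + 1 + … + 104)/105 = 105(105 − 1)/(2·105) = (105 − 1)/2.
Hence E[X] = Σ_{i=1}^{105} (105 − i)/105 = 52 ≈ 52.000000.

E[X] = 52 = 52.000000.


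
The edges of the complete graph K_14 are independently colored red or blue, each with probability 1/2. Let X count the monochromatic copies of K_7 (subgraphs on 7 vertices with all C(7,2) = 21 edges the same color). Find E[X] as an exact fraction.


Let X = Σ_S X_S over the C(14, 7) = 3432 subsets S of size 7, where X_S = 1 if the K_7 on S is monochromatic.
For a fixed S, the K_7 on S has C(7, 2) = 21 edges. P[all 21 edges red] = (1/2)^21, and likewise for blue, so P[monochromatic] = 2·(1/2)^21 = 2^{1 − 21} = 1/1048576.
By linearity of expectation: E[X] = C(14, 7) · 2^{1 − 21} = 3432 · 1/1048576 = 429/131072.
Numerically: E[X] ≈ 0.003.

E[X] = C(14,7)·2^(1−C(7,2)) = 429/131072 ≈ 0.003.


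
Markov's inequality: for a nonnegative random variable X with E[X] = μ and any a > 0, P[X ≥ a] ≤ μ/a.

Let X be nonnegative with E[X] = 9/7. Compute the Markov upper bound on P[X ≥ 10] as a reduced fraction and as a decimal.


μ = E[X] = 9/7, a = 10.
Markov: P[X ≥ 10] ≤ μ/a = (9/7)/10 = 9/70.
Numerically: ≈ 0.12857.
(Since a = 10 > μ = 1.28571, the bound 9/70 is < 1 and informative.)

P[X ≥ 10] ≤ 9/70 ≈ 0.12857.


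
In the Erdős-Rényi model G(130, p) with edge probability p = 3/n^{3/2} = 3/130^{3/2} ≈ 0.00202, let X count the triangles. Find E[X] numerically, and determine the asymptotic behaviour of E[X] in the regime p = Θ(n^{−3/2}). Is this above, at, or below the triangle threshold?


Number of potential triangles: C(130, 3) = 357760.
Each occurs with probability p³ ≈ (0.00202)³ ≈ 8.29122e-09.
By linearity: E[X] = C(130, 3)·p³ ≈ 357760 · 8.29122e-09 ≈ 0.003.
Since α = 3/2 > 1, p = c/n^{3/2} = o(1/n) is below the triangle threshold p ~ 1/n. Asymptotically E[X] ~ (c³/6)·n^{3(1−α)} = (3³/6)·n^{-1.5} → 0, so by Markov's inequality G has no triangles w.h.p.

E[X] ≈ 0.003; in regime p = Θ(1/n^{3/2}) E[X] tends to 0 (below the triangle threshold p ~ 1/n).


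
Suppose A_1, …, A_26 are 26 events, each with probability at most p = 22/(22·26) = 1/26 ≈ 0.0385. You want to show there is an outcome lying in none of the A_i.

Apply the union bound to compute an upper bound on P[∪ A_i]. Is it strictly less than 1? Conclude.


Union bound: P[∪_{i=1}^{26} A_i] ≤ Σ_i P[A_i] ≤ 26·p = 26·(1/26) = 1.
Numerically: 1 ≈ 1.0000.
Is 1 < 1? NO.
Since the bound 1 is ≥ 1, the union bound is uninformative here; it does NOT by itself certify existence.

26·p = 1 ≈ 1.0000; existence NOT certified by the union bound.


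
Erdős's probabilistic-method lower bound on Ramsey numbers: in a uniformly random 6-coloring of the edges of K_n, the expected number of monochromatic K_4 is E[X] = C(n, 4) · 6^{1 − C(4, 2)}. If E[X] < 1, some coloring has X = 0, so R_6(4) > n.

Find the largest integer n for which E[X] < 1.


We need C(n, 4) · 6^{1 − 6} < 1, i.e. C(n, 4) < 6^{6 − 1} = 7776.
Check values of n near the boundary:
  n = 18: C(18, 4) = 3060; 3060 < 7776? YES
  n = 19: C(19, 4) = 3876; 3876 < 7776? YES
  n = 20: C(20, 4) = 4845; 4845 < 7776? YES
  n = 21: C(21, 4) = 5985; 5985 < 7776? YES
  n = 22: C(22, 4) = 7315; 7315 < 7776? YES
  n = 23: C(23, 4) = 8855; 8855 < 7776? NO
  n = 24: C(24, 4) = 10626; 10626 < 7776? NO
The largest n with C(n, 4) < 7776 is n = 22 (where E[X] = 7315/7776 ≈ 0.941). Hence R_6(4) > 22, i.e. R_6(4) ≥ 23.

Largest n = 22; hence R_6(4) > 22.


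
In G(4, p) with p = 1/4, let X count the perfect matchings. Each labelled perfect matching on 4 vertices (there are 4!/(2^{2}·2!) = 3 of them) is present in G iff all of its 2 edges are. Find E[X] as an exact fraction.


K_4 has 4!/(2^{2}·2!) = 3 labelled perfect matchings.
For each such perfect matching H, let X_H = 1 if all 2 edges of H are present in G. Then P[X_H = 1] = p^{2} = (1/4)^{2} = 1/16.
Summing the indicators: E[X] = Σ_H E[X_H] = 3 · p^{2} = 3 · 1/16 = 3/16.
Numerically: E[X] ≈ 0.1875.

E[X] = 3 · (1/4)^{2} = 3/16 ≈ 0.1875.


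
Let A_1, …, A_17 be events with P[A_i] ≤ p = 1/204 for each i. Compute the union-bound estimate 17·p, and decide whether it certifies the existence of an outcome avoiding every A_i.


Union bound: P[∪_{i=1}^{17} A_i] ≤ Σ_i P[A_i] ≤ 17·p = 17·(1/204) = 1/12.
Numerically: 1/12 ≈ 0.0833333.
Is 1/12 < 1? YES.
Since P[∪ A_i] ≤ 1/12 < 1, the complement has P[∩ A_i^c] ≥ 1 − 1/12 = 11/12 > 0, so some outcome avoids every A_i.

17·p = 1/12 ≈ 0.0833333; existence CERTIFIED by the union bound.


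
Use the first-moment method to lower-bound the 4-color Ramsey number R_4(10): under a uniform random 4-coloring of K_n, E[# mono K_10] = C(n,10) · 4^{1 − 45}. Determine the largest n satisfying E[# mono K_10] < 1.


We need C(n, 10) · 4^{1 − 45} < 1, i.e. C(n, 10) < 4^{45 − 1} = 309485009821345068724781056.
Check values of n near the boundary:
  n = 2021: C(2021, 10) = 306347841644770462864800616; 306347841644770462864800616 < 309485009821345068724781056? YES
  n = 2022: C(2022, 10) = 307870445231474093395937796; 307870445231474093395937796 < 309485009821345068724781056? YES
  n = 2023: C(2023, 10) = 309399856285778485315440716; 309399856285778485315440716 < 309485009821345068724781056? YES
  n = 2024: C(2024, 10) = 310936101848269937576192656; 310936101848269937576192656 < 309485009821345068724781056? NO
  n = 2025: C(2025, 10) = 312479209053472269772600560; 312479209053472269772600560 < 309485009821345068724781056? NO
The largest n with C(n, 10) < 309485009821345068724781056 is n = 2023 (where E[X] = 77349964071444621328860179/77371252455336267181195264 ≈ 0.999725). Hence R_4(10) > 2023, i.e. R_4(10) ≥ 2024.

Largest n = 2023; hence R_4(10) > 2023.


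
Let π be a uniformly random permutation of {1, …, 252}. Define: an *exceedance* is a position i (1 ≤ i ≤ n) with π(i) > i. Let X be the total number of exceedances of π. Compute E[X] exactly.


Write X = Σ_{i=1}^{252} X_i, where X_i = 1_{π(i) > i}.
For each fixed i, π(i) is uniform over {1, …, 252} (marginal of a uniform permutation), so P[π(i) > i] = (n − i)/n. Summing: Σ_{i=1}^{252} (n − i)/n = (0 + 1 + … + 251)/252 = 252(252 − 1)/(2·252) = (252 − 1)/2.
Hence E[X] = Σ_{i=1}^{252} (252 − i)/252 = 251/2 ≈ 125.5000.

E[X] = 251/2 = 125.5000.


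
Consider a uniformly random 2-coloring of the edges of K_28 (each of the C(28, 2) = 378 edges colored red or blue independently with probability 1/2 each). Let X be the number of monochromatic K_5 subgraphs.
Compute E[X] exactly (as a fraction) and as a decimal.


Let X = Σ_S X_S over the C(28, 5) = 98280 subsets S of size 5, where X_S = 1 if the K_5 on S is monochromatic.
For a fixed S, the K_5 on S has C(5, 2) = 10 edges. P[all 10 edges red] = (1/2)^10, and likewise for blue, so P[monochromatic] = 2·(1/2)^10 = 2^{1 − 10} = 1/512.
By linearity of expectation: E[X] = C(28, 5) · 2^{1 − 10} = 98280 · 1/512 = 12285/64.
Numerically: E[X] ≈ 191.95312.

E[X] = C(28,5)·2^(1−C(5,2)) = 12285/64 ≈ 191.95312.


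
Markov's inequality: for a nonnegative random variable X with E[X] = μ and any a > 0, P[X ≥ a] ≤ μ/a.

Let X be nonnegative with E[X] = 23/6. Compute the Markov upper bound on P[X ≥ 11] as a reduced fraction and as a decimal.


μ = E[X] = 23/6, a = 11.
Markov: P[X ≥ 11] ≤ μ/a = (23/6)/11 = 23/66.
Numerically: ≈ 0.348.
(Since a = 11 > μ = 3.833, the bound 23/66 is < 1 and informative.)

P[X ≥ 11] ≤ 23/66 ≈ 0.348.


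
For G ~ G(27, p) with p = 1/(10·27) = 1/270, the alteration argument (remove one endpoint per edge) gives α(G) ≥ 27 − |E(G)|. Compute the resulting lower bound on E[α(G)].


E[|E(G)|] = C(27, 2)·p = 351 · (1/270) = 13/10.
E[α(G)] ≥ n − E[|E(G)|] = 27 − 13/10 = 257/10.
Numerically: ≈ 25.7000.
(This is only a lower bound; the true E[α(G)] may be larger.)

E[α(G)] ≥ 257/10 ≈ 25.7000.


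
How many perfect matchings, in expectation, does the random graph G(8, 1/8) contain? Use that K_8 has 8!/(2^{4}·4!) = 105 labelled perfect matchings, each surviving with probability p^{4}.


K_8 has 8!/(2^{4}·4!) = 105 labelled perfect matchings.
For each such perfect matching H, let X_H = 1 if all 4 edges of H are present in G. Then P[X_H = 1] = p^{4} = (1/8)^{4} = 1/4096.
By linearity: E[X] = Σ_H E[X_H] = 105 · p^{4} = 105 · 1/4096 = 105/4096.
Numerically: E[X] ≈ 0.0256.

E[X] = 105 · (1/8)^{4} = 105/4096 ≈ 0.0256.


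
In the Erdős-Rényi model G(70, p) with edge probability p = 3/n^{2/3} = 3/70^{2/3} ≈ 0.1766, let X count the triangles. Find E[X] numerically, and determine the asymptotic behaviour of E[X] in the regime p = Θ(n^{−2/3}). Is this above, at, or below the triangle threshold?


Number of potential triangles: C(70, 3) = 54740.
Each occurs with probability p³ ≈ (0.1766)³ ≈ 5.510204e-03.
By linearity: E[X] = C(70, 3)·p³ ≈ 54740 · 5.510204e-03 ≈ 301.6286.
Since α = 2/3 < 1, p = c/n^{2/3} ≫ 1/n is above the triangle threshold p ~ 1/n. Asymptotically E[X] ~ (c³/6)·n^{3(1−α)} = (3³/6)·n^{1} → ∞; triangles are abundant w.h.p.

E[X] ≈ 301.6286; in regime p = Θ(1/n^{2/3}) E[X] diverges (above the triangle threshold p ~ 1/n).


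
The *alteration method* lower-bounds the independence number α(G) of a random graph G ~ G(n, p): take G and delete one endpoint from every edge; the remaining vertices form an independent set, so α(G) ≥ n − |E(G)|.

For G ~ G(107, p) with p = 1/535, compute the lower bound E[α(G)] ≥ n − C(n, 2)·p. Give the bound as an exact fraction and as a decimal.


E[|E(G)|] = C(107, 2)·p = 5671 · (1/535) = 53/5.
E[α(G)] ≥ n − E[|E(G)|] = 107 − 53/5 = 482/5.
Numerically: ≈ 96.400000.
(This is only a lower bound; the true E[α(G)] may be larger.)

E[α(G)] ≥ 482/5 ≈ 96.400000.


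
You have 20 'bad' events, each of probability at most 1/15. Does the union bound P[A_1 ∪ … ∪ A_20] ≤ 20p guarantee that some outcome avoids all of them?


Union bound: P[∪_{i=1}^{20} A_i] ≤ Σ_i P[A_i] ≤ 20·p = 20·(1/15) = 4/3.
Numerically: 4/3 ≈ 1.3333.
Is 4/3 < 1? NO.
Since the bound 4/3 is ≥ 1, the union bound is uninformative here; it does NOT by itself certify existence.

20·p = 4/3 ≈ 1.3333; existence NOT certified by the union bound.


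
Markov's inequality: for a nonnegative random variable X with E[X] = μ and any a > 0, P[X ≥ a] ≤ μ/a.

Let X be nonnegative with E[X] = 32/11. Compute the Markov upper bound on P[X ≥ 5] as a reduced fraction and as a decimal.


μ = E[X] = 32/11, a = 5.
Markov: P[X ≥ 5] ≤ μ/a = (32/11)/5 = 32/55.
Numerically: ≈ 0.581818.
(Since a = 5 > μ = 2.909091, the bound 32/55 is < 1 and informative.)

P[X ≥ 5] ≤ 32/55 ≈ 0.581818.


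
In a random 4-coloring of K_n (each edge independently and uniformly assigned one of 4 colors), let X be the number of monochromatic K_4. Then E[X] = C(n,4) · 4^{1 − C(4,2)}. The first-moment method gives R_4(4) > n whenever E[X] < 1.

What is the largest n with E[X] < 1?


We need C(n, 4) · 4^{1 − 6} < 1, i.e. C(n, 4) < 4^{6 − 1} = 1024.
Check values of n near the boundary:
  n = 12: C(12, 4) = 495; 495 < 1024? YES
  n = 13: C(13, 4) = 715; 715 < 1024? YES
  n = 14: C(14, 4) = 1001; 1001 < 1024? YES
  n = 15: C(15, 4) = 1365; 1365 < 1024? NO
The largest n with C(n, 4) < 1024 is n = 14 (where E[X] = 1001/1024 ≈ 0.977539). Hence R_4(4) > 14, i.e. R_4(4) ≥ 15.

Largest n = 14; hence R_4(4) > 14.


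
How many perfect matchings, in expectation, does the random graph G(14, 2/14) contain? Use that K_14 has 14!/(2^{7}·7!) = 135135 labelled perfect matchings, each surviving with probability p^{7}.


K_14 has 14!/(2^{7}·7!) = 135135 labelled perfect matchings.
For each such perfect matching H, let X_H = 1 if all 7 edges of H are present in G. Then P[X_H = 1] = p^{7} = (1/7)^{7} = 1/823543.
By linearity: E[X] = Σ_H E[X_H] = 135135 · p^{7} = 135135 · 1/823543 = 19305/117649.
Numerically: E[X] ≈ 0.16409.

E[X] = 135135 · (1/7)^{7} = 19305/117649 ≈ 0.16409.


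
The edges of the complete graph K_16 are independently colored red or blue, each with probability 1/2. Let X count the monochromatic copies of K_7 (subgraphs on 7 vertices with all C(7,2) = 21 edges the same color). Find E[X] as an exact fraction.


Let X = Σ_S X_S over the C(16, 7) = 11440 subsets S of size 7, where X_S = 1 if the K_7 on S is monochromatic.
For a fixed S, the K_7 on S has C(7, 2) = 21 edges. P[all 21 edges red] = (1/2)^21, and likewise for blue, so P[monochromatic] = 2·(1/2)^21 = 2^{1 − 21} = 1/1048576.
By linearity of expectation: E[X] = C(16, 7) · 2^{1 − 21} = 11440 · 1/1048576 = 715/65536.
Numerically: E[X] ≈ 0.010910.

E[X] = C(16,7)·2^(1−C(7,2)) = 715/65536 ≈ 0.010910.


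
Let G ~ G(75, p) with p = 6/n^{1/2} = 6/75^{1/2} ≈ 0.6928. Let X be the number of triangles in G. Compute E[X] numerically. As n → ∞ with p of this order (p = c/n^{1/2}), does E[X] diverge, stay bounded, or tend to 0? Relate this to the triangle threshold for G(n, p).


Number of potential triangles: C(75, 3) = 67525.
Each occurs with probability p³ ≈ (0.6928)³ ≈ 3.325538e-01.
By linearity: E[X] = C(75, 3)·p³ ≈ 67525 · 3.325538e-01 ≈ 22455.6923.
Since α = 1/2 < 1, p = c/n^{1/2} ≫ 1/n is above the triangle threshold p ~ 1/n. Asymptotically E[X] ~ (c³/6)·n^{3(1−α)} = (6³/6)·n^{1.5} → ∞; triangles are abundant w.h.p.

E[X] ≈ 22455.6923; in regime p = Θ(1/n^{1/2}) E[X] diverges (above the triangle threshold p ~ 1/n).


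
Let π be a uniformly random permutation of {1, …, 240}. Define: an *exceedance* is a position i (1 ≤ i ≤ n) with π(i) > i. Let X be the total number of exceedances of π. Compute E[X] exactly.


Write X = Σ_{i=1}^{240} X_i, where X_i = 1_{π(i) > i}.
For each fixed i, π(i) is uniform over {1, …, 240} (marginal of a uniform permutation), so P[π(i) > i] = (n − i)/n. Summing: Σ_{i=1}^{240} (n − i)/n = (0 + 1 + … + 239)/240 = 240(240 − 1)/(2·240) = (240 − 1)/2.
Hence E[X] = Σ_{i=1}^{240} (240 − i)/240 = 239/2 ≈ 119.5000.

E[X] = 239/2 = 119.5000.
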